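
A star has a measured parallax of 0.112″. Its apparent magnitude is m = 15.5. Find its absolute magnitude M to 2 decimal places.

d = 1/p = 1/0.112″ = 8.929 pc
5 log₁₀(d/10 pc) = 5 log₁₀(8.929) − 5 = -0.246
M = m − 5 log₁₀(d/10) = 15.5 + 0.246 = 15.746

M ≈ 15.75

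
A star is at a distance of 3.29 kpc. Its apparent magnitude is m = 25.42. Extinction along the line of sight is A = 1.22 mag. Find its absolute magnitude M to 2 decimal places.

M ≈ 11.61

d = 3.29 kpc = 3290 pc
5 log₁₀(d/10 pc) = 5 log₁₀(3290) − 5 = 12.586
M = m − 5 log₁₀(d/10) − A = 25.42 − 12.586 − 1.22 = 11.614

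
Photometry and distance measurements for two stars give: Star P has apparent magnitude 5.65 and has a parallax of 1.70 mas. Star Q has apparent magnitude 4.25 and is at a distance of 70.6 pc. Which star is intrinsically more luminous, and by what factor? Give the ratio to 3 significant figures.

Star P is more luminous, by a factor of 19.1.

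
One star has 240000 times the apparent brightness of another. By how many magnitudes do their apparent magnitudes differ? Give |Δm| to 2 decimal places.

Pogson: Δm = −2.5 log₁₀(ratio) = −2.5 log₁₀(240000) = −2.5 × 5.3802 = -13.451

|Δm| ≈ 13.45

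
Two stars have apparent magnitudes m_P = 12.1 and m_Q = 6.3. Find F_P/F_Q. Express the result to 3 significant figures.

Δm = 12.1 − (6.3) = 5.8
Flux ratio = 10^(−0.4 Δm) = 10^(−0.4 × 5.8) = 10^-2.320 = 4.786×10^-3

F_P/F_Q ≈ 4.79×10^-3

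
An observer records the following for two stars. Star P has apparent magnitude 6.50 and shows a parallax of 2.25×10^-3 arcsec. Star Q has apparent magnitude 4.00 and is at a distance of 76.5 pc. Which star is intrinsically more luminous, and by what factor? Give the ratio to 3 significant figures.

Star P: d = 1/p = 1/2.25×10^-3″ = 444.4 pc
Star P: M = m − 5 log₁₀ d + 5 = 6.50 − 5·2.6478 + 5 = -1.739
Star Q: M = m − 5 log₁₀ d + 5 = 4.00 − 5·1.8837 + 5 = -0.418
ΔM = M_P − M_Q = -1.739 − (-0.418) = -1.321; smaller M is more luminous → Star P.
L ratio = 10^(0.4 |ΔM|) = 10^0.528 = 3.375

Star P is more luminous, by a factor of 3.38.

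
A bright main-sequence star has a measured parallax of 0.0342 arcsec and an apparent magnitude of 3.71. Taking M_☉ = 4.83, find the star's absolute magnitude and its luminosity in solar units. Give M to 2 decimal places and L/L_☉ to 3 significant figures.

d = 1/p = 1/0.0342″ = 29.24 pc
M = m − 5 log₁₀ d + 5 = 3.71 − 5·1.4660 + 5 = 1.380
M − M_☉ = 1.380 − 4.83 = -3.450
L/L_☉ = 10^(−0.4 × -3.450) = 23.99

M ≈ 1.38; L/L_☉ ≈ 24.0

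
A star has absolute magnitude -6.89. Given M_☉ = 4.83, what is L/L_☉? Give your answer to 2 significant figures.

L/L_☉ ≈ 49000

M − M_☉ = -6.89 − 4.83 = -11.720
L/L_☉ = 10^(−0.4 (M − M_☉)) = 10^4.688 = 48750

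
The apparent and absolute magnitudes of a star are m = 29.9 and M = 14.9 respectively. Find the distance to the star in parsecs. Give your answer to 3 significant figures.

Distance modulus: m − M = 29.9 − (14.9) = 15.000
m − M = 5 log₁₀ d − 5
log₁₀ d = (m − M)/5 + 1 = 4.0000
d = 10^4.0000 = 10000 pc

d ≈ 10000 pc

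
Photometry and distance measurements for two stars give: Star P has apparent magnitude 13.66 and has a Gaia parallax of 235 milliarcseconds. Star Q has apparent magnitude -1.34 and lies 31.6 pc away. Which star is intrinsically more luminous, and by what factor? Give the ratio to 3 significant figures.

Star Q is more luminous, by a factor of 5.51×10^7.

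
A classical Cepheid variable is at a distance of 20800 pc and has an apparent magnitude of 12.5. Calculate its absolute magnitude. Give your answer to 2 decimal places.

5 log₁₀(d/10 pc) = 5 log₁₀(20800) − 5 = 16.590
M = m − 5 log₁₀(d/10) = 12.5 − 16.590 = -4.090

M ≈ -4.09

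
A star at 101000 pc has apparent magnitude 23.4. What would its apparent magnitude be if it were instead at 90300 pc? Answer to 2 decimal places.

m ≈ 23.16

Flux ∝ 1/d², so Δm = 5 log₁₀(d₂/d₁) = 5 log₁₀(90300/101000) = -0.243
m₂ = m₁ + Δm = 23.4 + (-0.243) = 23.157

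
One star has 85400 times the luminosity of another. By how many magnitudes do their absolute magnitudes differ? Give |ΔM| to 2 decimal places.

Pogson: ΔM = −2.5 log₁₀(ratio) = −2.5 log₁₀(85400) = −2.5 × 4.9315 = -12.329

|ΔM| ≈ 12.33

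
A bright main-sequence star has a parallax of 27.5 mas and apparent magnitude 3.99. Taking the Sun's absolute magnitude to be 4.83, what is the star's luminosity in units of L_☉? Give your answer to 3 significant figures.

L/L_☉ ≈ 28.7

d = 1/p = 1000/27.5 mas = 36.36 pc
M = m − 5 log₁₀ d + 5 = 3.99 − 5·1.5607 + 5 = 1.187
M − M_☉ = 1.187 − 4.83 = -3.643
L/L_☉ = 10^(−0.4 × -3.643) = 28.66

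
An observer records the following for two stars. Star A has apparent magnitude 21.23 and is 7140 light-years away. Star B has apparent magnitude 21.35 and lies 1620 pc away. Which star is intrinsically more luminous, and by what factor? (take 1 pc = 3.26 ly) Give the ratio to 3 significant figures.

Star A is more luminous, by a factor of 2.04.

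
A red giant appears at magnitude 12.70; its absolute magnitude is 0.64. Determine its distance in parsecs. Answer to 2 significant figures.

Distance modulus: m − M = 12.70 − (0.64) = 12.060
m − M = 5 log₁₀ d − 5
log₁₀ d = (m − M)/5 + 1 = 3.4120
d = 10^3.4120 = 2582 pc

d ≈ 2600 pc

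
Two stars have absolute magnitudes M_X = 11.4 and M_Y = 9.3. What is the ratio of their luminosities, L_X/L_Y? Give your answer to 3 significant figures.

ΔM = M_X − M_Y = 2.1
L_X/L_Y = 10^(−0.4 ΔM) = 10^-0.840 = 0.1445

L_X/L_Y ≈ 0.145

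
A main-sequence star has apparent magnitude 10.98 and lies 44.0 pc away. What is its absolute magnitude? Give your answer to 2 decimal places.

M ≈ 7.76

5 log₁₀(d/10 pc) = 5 log₁₀(44.00) − 5 = 3.217
M = m − 5 log₁₀(d/10) = 10.98 − 3.217 = 7.763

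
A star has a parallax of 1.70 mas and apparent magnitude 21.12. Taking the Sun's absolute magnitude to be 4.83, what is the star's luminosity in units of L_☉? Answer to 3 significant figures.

L/L_☉ ≈ 1.05×10^-3

d = 1/p = 1000/1.70 mas = 588.2 pc
M = m − 5 log₁₀ d + 5 = 21.12 − 5·2.7696 + 5 = 12.272
M − M_☉ = 12.272 − 4.83 = 7.442
L/L_☉ = 10^(−0.4 × 7.442) = 1.055×10^-3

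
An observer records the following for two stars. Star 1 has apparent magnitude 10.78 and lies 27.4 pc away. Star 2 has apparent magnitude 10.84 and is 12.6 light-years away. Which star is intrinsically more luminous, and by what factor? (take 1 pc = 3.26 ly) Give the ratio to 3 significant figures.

Star 1 is more luminous, by a factor of 53.1.

Star 1: M = m − 5 log₁₀ d + 5 = 10.78 − 5·1.4378 + 5 = 8.591
Star 2: d = 12.6 ly / 3.26 = 3.865 pc
Star 2: M = m − 5 log₁₀ d + 5 = 10.84 − 5·0.5872 + 5 = 12.904
ΔM = M_1 − M_2 = 8.591 − (12.904) = -4.313; smaller M is more luminous → Star 1.
L ratio = 10^(0.4 |ΔM|) = 10^1.725 = 53.11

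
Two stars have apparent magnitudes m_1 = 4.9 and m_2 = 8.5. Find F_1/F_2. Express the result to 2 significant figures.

F_1/F_2 ≈ 28

Magnitude difference = -3.6
Flux ratio = 10^(−0.4 Δm) = 10^(−0.4 × -3.6) = 10^1.440 = 27.54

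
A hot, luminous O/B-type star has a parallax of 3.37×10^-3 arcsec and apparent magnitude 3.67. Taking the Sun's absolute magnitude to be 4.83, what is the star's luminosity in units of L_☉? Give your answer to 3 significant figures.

L/L_☉ ≈ 2560

d = 1/p = 1/3.37×10^-3″ = 296.7 pc
M = m − 5 log₁₀ d + 5 = 3.67 − 5·2.4724 + 5 = -3.692
M − M_☉ = -3.692 − 4.83 = -8.522
L/L_☉ = 10^(−0.4 × -8.522) = 2563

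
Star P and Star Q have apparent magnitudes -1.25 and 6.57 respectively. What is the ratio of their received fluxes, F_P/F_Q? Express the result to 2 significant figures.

F_P/F_Q ≈ 1300

Δm = -1.25 − (6.57) = -7.82
Flux ratio = 10^(−0.4 Δm) = 10^(−0.4 × -7.82) = 10^3.128 = 1343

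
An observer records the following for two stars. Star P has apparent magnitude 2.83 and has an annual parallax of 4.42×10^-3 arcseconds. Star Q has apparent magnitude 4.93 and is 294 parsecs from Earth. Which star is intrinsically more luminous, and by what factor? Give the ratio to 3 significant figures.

Star P: d = 1/p = 1/4.42×10^-3″ = 226.2 pc
Star P: M = m − 5 log₁₀ d + 5 = 2.83 − 5·2.3546 + 5 = -3.943
Star Q: M = m − 5 log₁₀ d + 5 = 4.93 − 5·2.4683 + 5 = -2.412
ΔM = M_P − M_Q = -3.943 − (-2.412) = -1.531; smaller M is more luminous → Star P.
L ratio = 10^(0.4 |ΔM|) = 10^0.612 = 4.097

Star P is more luminous, by a factor of 4.10.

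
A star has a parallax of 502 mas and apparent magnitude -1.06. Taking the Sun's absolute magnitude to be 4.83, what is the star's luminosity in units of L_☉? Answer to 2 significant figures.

L/L_☉ ≈ 9.0

d = 1/p = 1000/502 mas = 1.992 pc
M = m − 5 log₁₀ d + 5 = -1.06 − 5·0.2993 + 5 = 2.444
M − M_☉ = 2.444 − 4.83 = -2.386
L/L_☉ = 10^(−0.4 × -2.386) = 9.007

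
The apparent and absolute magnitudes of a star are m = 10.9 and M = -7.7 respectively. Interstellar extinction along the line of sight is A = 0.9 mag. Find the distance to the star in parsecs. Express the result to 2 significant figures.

d ≈ 35000 pc

m − M = 5 log₁₀(d/10 pc) + A  ⇒  10.9 − (-7.7) − 0.9 = 5 log₁₀(d/10)
17.700 = 5 log₁₀(d/10)
log₁₀ d = (m − M − A)/5 + 1 = 4.5400
d = 10^4.5400 = 34670 pc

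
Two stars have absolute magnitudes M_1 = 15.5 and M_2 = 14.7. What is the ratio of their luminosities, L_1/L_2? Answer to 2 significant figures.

L_1/L_2 ≈ 0.48

ΔM = M_1 − M_2 = 0.8
L_1/L_2 = 10^(−0.4 ΔM) = 10^-0.320 = 0.4786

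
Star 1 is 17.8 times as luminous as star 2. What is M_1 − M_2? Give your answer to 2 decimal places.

M_1 − M_2 ≈ -3.13

Pogson: ΔM = −2.5 log₁₀(ratio) = −2.5 log₁₀(17.8) = −2.5 × 1.2504 = -3.126
Star 1 is brighter, so it has the smaller magnitude: the difference is negative.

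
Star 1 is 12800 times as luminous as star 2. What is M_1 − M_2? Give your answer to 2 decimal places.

M_1 − M_2 ≈ -10.27

Pogson: ΔM = −2.5 log₁₀(ratio) = −2.5 log₁₀(12800) = −2.5 × 4.1072 = -10.268
Star 1 is brighter, so it has the smaller magnitude: the difference is negative.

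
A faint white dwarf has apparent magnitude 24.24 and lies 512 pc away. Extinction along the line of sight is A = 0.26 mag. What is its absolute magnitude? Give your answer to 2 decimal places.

M ≈ 15.43

5 log₁₀(d/10 pc) = 5 log₁₀(512.0) − 5 = 8.546
M = m − 5 log₁₀(d/10) − A = 24.24 − 8.546 − 0.26 = 15.434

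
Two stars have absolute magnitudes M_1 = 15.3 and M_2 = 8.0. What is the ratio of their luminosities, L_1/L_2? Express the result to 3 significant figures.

L_1/L_2 ≈ 1.20×10^-3

ΔM = M_1 − M_2 = 7.3
L_1/L_2 = 10^(−0.4 ΔM) = 10^-2.920 = 1.202×10^-3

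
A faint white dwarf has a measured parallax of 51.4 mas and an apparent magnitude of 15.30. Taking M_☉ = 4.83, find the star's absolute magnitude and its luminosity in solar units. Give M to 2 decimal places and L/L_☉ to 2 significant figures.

d = 1/p = 1000/51.4 mas = 19.46 pc
M = m − 5 log₁₀ d + 5 = 15.30 − 5·1.2890 + 5 = 13.855
M − M_☉ = 13.855 − 4.83 = 9.025
L/L_☉ = 10^(−0.4 × 9.025) = 2.455×10^-4

M ≈ 13.85; L/L_☉ ≈ 2.5×10^-4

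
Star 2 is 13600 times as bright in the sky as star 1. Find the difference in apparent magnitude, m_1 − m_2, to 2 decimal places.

m_1 − m_2 ≈ 10.33

Pogson: Δm = −2.5 log₁₀(ratio) = −2.5 log₁₀(13600) = −2.5 × 4.1335 = -10.334
Star 2 is brighter so has the smaller magnitude: m_1 − m_2 is positive.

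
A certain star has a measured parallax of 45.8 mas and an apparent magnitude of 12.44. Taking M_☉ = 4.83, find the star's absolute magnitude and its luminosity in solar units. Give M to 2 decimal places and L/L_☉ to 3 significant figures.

M ≈ 10.74; L/L_☉ ≈ 4.31×10^-3

d = 1/p = 1000/45.8 mas = 21.83 pc
M = m − 5 log₁₀ d + 5 = 12.44 − 5·1.3391 + 5 = 10.744
M − M_☉ = 10.744 − 4.83 = 5.914
L/L_☉ = 10^(−0.4 × 5.914) = 4.308×10^-3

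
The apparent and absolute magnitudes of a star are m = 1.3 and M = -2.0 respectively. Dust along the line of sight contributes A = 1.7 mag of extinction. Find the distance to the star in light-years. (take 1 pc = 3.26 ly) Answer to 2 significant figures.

m − M = 5 log₁₀(d/10 pc) + A  ⇒  1.3 − (-2.0) − 1.7 = 5 log₁₀(d/10)
1.600 = 5 log₁₀(d/10)
log₁₀ d = (m − M − A)/5 + 1 = 1.3200
d = 10^1.3200 = 20.89 pc
= 68.11 ly

d ≈ 68 ly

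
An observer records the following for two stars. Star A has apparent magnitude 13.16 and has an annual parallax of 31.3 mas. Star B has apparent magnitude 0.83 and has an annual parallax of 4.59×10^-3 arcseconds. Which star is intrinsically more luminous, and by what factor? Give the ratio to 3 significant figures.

Star A: p = 31.3 mas = 0.0313″ → d = 1/p = 31.95 pc
Star A: M = m − 5 log₁₀ d + 5 = 13.16 − 5·1.5045 + 5 = 10.638
Star B: d = 1/p = 1/4.59×10^-3″ = 217.9 pc
Star B: M = m − 5 log₁₀ d + 5 = 0.83 − 5·2.3382 + 5 = -5.861
ΔM = M_A − M_B = 10.638 − (-5.861) = 16.499; smaller M is more luminous → Star B.
L ratio = 10^(0.4 |ΔM|) = 10^6.599 = 3.976×10^6

Star B is more luminous, by a factor of 3.98×10^6.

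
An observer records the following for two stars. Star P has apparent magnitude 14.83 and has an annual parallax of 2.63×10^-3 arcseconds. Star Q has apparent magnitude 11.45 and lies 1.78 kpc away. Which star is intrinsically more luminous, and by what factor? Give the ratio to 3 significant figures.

Star P: d = 1/p = 1/2.63×10^-3″ = 380.2 pc
Star P: M = m − 5 log₁₀ d + 5 = 14.83 − 5·2.5800 + 5 = 6.930
Star Q: d = 1.78 kpc = 1780 pc
Star Q: M = m − 5 log₁₀ d + 5 = 11.45 − 5·3.2504 + 5 = 0.198
ΔM = M_P − M_Q = 6.930 − (0.198) = 6.732; smaller M is more luminous → Star Q.
L ratio = 10^(0.4 |ΔM|) = 10^2.693 = 492.9

Star Q is more luminous, by a factor of 493.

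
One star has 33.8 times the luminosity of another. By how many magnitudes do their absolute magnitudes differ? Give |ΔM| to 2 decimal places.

|ΔM| ≈ 3.82

Pogson: ΔM = −2.5 log₁₀(ratio) = −2.5 log₁₀(33.8) = −2.5 × 1.5289 = -3.822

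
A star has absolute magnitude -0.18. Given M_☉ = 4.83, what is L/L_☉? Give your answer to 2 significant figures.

L/L_☉ ≈ 100

M − M_☉ = -0.18 − 4.83 = -5.010
L/L_☉ = 10^(−0.4 (M − M_☉)) = 10^2.004 = 100.9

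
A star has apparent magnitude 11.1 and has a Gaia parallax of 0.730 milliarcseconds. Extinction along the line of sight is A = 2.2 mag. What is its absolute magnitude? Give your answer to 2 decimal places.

M ≈ -1.78

p = 0.730 mas = 7.30×10^-4″ → d = 1/p = 1370 pc
5 log₁₀(d/10 pc) = 5 log₁₀(1370) − 5 = 10.683
M = m − 5 log₁₀(d/10) − A = 11.1 − 10.683 − 2.2 = -1.783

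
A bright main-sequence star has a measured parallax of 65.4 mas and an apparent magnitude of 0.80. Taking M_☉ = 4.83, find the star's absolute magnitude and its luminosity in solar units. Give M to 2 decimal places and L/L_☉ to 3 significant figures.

d = 1/p = 1000/65.4 mas = 15.29 pc
M = m − 5 log₁₀ d + 5 = 0.80 − 5·1.1844 + 5 = -0.122
M − M_☉ = -0.122 − 4.83 = -4.952
L/L_☉ = 10^(−0.4 × -4.952) = 95.69

M ≈ -0.12; L/L_☉ ≈ 95.7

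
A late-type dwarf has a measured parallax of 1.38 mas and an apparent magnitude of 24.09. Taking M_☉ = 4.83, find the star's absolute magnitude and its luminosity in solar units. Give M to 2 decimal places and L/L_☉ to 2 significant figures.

M ≈ 14.79; L/L_☉ ≈ 1.0×10^-4

d = 1/p = 1000/1.38 mas = 724.6 pc
M = m − 5 log₁₀ d + 5 = 24.09 − 5·2.8601 + 5 = 14.789
M − M_☉ = 14.789 − 4.83 = 9.959
L/L_☉ = 10^(−0.4 × 9.959) = 1.038×10^-4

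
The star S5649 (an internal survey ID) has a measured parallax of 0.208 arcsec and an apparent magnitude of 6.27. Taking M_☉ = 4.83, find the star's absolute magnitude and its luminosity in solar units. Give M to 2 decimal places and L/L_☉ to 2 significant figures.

d = 1/p = 1/0.208″ = 4.808 pc
M = m − 5 log₁₀ d + 5 = 6.27 − 5·0.6819 + 5 = 7.860
M − M_☉ = 7.860 − 4.83 = 3.030
L/L_☉ = 10^(−0.4 × 3.030) = 0.06136

M ≈ 7.86; L/L_☉ ≈ 0.061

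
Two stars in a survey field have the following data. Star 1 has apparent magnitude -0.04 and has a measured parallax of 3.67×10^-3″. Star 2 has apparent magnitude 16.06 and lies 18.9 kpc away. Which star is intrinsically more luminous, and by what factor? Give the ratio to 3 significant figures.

Star 1 is more luminous, by a factor of 572.

Star 1: d = 1/p = 1/3.67×10^-3″ = 272.5 pc
Star 1: M = m − 5 log₁₀ d + 5 = -0.04 − 5·2.4353 + 5 = -7.217
Star 2: d = 18.9 kpc = 18900 pc
Star 2: M = m − 5 log₁₀ d + 5 = 16.06 − 5·4.2765 + 5 = -0.322
ΔM = M_1 − M_2 = -7.217 − (-0.322) = -6.894; smaller M is more luminous → Star 1.
L ratio = 10^(0.4 |ΔM|) = 10^2.758 = 572.5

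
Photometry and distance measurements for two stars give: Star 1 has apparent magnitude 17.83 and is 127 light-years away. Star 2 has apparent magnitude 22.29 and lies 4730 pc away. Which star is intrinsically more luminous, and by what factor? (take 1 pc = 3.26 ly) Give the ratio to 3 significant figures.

Star 2 is more luminous, by a factor of 242.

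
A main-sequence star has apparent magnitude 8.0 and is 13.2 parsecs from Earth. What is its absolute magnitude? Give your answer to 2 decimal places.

5 log₁₀(d/10 pc) = 5 log₁₀(13.20) − 5 = 0.603
M = m − 5 log₁₀(d/10) = 8.0 − 0.603 = 7.397

M ≈ 7.40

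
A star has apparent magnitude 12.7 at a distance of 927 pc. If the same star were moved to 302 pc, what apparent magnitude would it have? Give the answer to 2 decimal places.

Flux ∝ 1/d², so Δm = 5 log₁₀(d₂/d₁) = 5 log₁₀(302/927) = -2.435
m₂ = m₁ + Δm = 12.7 + (-2.435) = 10.265

m ≈ 10.26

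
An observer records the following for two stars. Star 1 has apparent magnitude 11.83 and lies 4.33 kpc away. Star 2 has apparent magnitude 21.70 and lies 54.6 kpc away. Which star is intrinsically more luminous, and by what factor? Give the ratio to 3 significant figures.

Star 1 is more luminous, by a factor of 55.8.

Star 1: d = 4.33 kpc = 4330 pc
Star 1: M = m − 5 log₁₀ d + 5 = 11.83 − 5·3.6365 + 5 = -1.352
Star 2: d = 54.6 kpc = 54600 pc
Star 2: M = m − 5 log₁₀ d + 5 = 21.70 − 5·4.7372 + 5 = 3.014
ΔM = M_1 − M_2 = -1.352 − (3.014) = -4.366; smaller M is more luminous → Star 1.
L ratio = 10^(0.4 |ΔM|) = 10^1.747 = 55.79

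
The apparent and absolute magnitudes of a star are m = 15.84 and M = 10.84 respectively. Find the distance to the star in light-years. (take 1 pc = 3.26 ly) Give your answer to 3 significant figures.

d ≈ 326 ly

Distance modulus: m − M = 15.84 − (10.84) = 5.000
m − M = 5 log₁₀ d − 5
log₁₀ d = (m − M)/5 + 1 = 2.0000
d = 10^2.0000 = 100.0 pc
= 326.0 ly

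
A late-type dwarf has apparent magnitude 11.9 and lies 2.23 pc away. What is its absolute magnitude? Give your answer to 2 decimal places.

5 log₁₀(d/10 pc) = 5 log₁₀(2.230) − 5 = -3.258
M = m − 5 log₁₀(d/10) = 11.9 + 3.258 = 15.158

M ≈ 15.16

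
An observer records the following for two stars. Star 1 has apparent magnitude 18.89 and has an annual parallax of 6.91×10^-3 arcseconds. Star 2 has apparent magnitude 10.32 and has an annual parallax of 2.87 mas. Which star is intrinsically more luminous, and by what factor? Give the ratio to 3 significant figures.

Star 1: d = 1/p = 1/6.91×10^-3″ = 144.7 pc
Star 1: M = m − 5 log₁₀ d + 5 = 18.89 − 5·2.1605 + 5 = 13.087
Star 2: p = 2.87 mas = 2.87×10^-3″ → d = 1/p = 348.4 pc
Star 2: M = m − 5 log₁₀ d + 5 = 10.32 − 5·2.5421 + 5 = 2.609
ΔM = M_1 − M_2 = 13.087 − (2.609) = 10.478; smaller M is more luminous → Star 2.
L ratio = 10^(0.4 |ΔM|) = 10^4.191 = 15530

Star 2 is more luminous, by a factor of 15500.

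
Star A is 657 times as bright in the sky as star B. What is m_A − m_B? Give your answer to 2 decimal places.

Pogson: Δm = −2.5 log₁₀(ratio) = −2.5 log₁₀(657) = −2.5 × 2.8176 = -7.044
Star A is brighter, so it has the smaller magnitude: the difference is negative.

m_A − m_B ≈ -7.04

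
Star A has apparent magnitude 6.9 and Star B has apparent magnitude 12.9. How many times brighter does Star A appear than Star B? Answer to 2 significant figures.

Magnitude difference = -6.0
Flux ratio = 10^(−0.4 Δm) = 10^(−0.4 × -6.0) = 10^2.400 = 251.2

250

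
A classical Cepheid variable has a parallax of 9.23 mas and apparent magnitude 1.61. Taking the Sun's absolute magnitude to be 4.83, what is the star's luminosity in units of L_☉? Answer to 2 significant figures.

d = 1/p = 1000/9.23 mas = 108.3 pc
M = m − 5 log₁₀ d + 5 = 1.61 − 5·2.0348 + 5 = -3.564
M − M_☉ = -3.564 − 4.83 = -8.394
L/L_☉ = 10^(−0.4 × -8.394) = 2278

L/L_☉ ≈ 2300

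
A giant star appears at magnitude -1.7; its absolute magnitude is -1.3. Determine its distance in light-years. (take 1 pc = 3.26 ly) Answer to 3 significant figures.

d ≈ 27.1 ly

μ = m − M = -0.400
m − M = 5 log₁₀ d − 5
log₁₀ d = (m − M)/5 + 1 = 0.9200
d = 10^0.9200 = 8.318 pc
= 27.12 ly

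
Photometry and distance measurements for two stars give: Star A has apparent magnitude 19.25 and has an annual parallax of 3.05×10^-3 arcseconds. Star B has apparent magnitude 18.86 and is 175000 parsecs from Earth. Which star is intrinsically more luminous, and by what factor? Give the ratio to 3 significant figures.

Star B is more luminous, by a factor of 408000.

Star A: d = 1/p = 1/3.05×10^-3″ = 327.9 pc
Star A: M = m − 5 log₁₀ d + 5 = 19.25 − 5·2.5157 + 5 = 11.671
Star B: M = m − 5 log₁₀ d + 5 = 18.86 − 5·5.2430 + 5 = -2.355
ΔM = M_A − M_B = 11.671 − (-2.355) = 14.027; smaller M is more luminous → Star B.
L ratio = 10^(0.4 |ΔM|) = 10^5.611 = 408000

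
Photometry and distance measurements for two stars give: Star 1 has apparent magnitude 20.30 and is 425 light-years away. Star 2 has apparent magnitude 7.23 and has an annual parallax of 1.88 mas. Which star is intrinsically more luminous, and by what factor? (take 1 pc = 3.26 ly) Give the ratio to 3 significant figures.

Star 1: d = 425 ly / 3.26 = 130.4 pc
Star 1: M = m − 5 log₁₀ d + 5 = 20.30 − 5·2.1152 + 5 = 14.724
Star 2: p = 1.88 mas = 1.88×10^-3″ → d = 1/p = 531.9 pc
Star 2: M = m − 5 log₁₀ d + 5 = 7.23 − 5·2.7258 + 5 = -1.399
ΔM = M_1 − M_2 = 14.724 − (-1.399) = 16.123; smaller M is more luminous → Star 2.
L ratio = 10^(0.4 |ΔM|) = 10^6.449 = 2.814×10^6

Star 2 is more luminous, by a factor of 2.81×10^6.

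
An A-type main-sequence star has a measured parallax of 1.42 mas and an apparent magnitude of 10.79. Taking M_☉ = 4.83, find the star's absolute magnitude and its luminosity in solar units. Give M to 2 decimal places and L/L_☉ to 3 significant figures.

d = 1/p = 1000/1.42 mas = 704.2 pc
M = m − 5 log₁₀ d + 5 = 10.79 − 5·2.8477 + 5 = 1.551
M − M_☉ = 1.551 − 4.83 = -3.279
L/L_☉ = 10^(−0.4 × -3.279) = 20.48

M ≈ 1.55; L/L_☉ ≈ 20.5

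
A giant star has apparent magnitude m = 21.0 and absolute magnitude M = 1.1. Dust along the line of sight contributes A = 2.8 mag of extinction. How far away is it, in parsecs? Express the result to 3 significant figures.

m − M = 5 log₁₀(d/10 pc) + A  ⇒  21.0 − (1.1) − 2.8 = 5 log₁₀(d/10)
17.100 = 5 log₁₀(d/10)
log₁₀ d = (m − M − A)/5 + 1 = 4.4200
d = 10^4.4200 = 26300 pc

d ≈ 26300 pc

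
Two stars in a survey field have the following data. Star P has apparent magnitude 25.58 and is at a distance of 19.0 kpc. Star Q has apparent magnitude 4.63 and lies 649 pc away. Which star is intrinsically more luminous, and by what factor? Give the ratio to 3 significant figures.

Star P: d = 19.0 kpc = 19000 pc
Star P: M = m − 5 log₁₀ d + 5 = 25.58 − 5·4.2788 + 5 = 9.186
Star Q: M = m − 5 log₁₀ d + 5 = 4.63 − 5·2.8122 + 5 = -4.431
ΔM = M_P − M_Q = 9.186 − (-4.431) = 13.617; smaller M is more luminous → Star Q.
L ratio = 10^(0.4 |ΔM|) = 10^5.447 = 279900

Star Q is more luminous, by a factor of 280000.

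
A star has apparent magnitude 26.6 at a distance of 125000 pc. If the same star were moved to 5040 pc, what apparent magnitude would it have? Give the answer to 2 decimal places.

m ≈ 19.63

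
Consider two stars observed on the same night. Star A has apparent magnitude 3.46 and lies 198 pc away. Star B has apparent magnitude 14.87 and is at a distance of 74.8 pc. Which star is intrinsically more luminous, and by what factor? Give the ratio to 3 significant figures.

Star A: M = m − 5 log₁₀ d + 5 = 3.46 − 5·2.2967 + 5 = -3.023
Star B: M = m − 5 log₁₀ d + 5 = 14.87 − 5·1.8739 + 5 = 10.500
ΔM = M_A − M_B = -3.023 − (10.500) = -13.524; smaller M is more luminous → Star A.
L ratio = 10^(0.4 |ΔM|) = 10^5.410 = 256800

Star A is more luminous, by a factor of 257000.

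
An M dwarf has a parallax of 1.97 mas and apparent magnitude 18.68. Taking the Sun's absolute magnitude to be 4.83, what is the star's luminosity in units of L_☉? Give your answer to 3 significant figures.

L/L_☉ ≈ 7.43×10^-3

d = 1/p = 1000/1.97 mas = 507.6 pc
M = m − 5 log₁₀ d + 5 = 18.68 − 5·2.7055 + 5 = 10.152
M − M_☉ = 10.152 − 4.83 = 5.322
L/L_☉ = 10^(−0.4 × 5.322) = 7.431×10^-3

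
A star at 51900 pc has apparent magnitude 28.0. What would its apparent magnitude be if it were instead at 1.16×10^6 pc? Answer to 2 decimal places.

m ≈ 34.75

Flux ∝ 1/d², so Δm = 5 log₁₀(d₂/d₁) = 5 log₁₀(1.16×10^6/51900) = 6.746
m₂ = m₁ + Δm = 28.0 + (6.746) = 34.746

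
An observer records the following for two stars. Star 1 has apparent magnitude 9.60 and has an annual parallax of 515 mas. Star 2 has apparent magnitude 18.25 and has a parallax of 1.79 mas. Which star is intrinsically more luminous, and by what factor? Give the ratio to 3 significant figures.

Star 2 is more luminous, by a factor of 28.7.

Star 1: p = 515 mas = 0.515″ → d = 1/p = 1.942 pc
Star 1: M = m − 5 log₁₀ d + 5 = 9.60 − 5·0.2882 + 5 = 13.159
Star 2: p = 1.79 mas = 1.79×10^-3″ → d = 1/p = 558.7 pc
Star 2: M = m − 5 log₁₀ d + 5 = 18.25 − 5·2.7471 + 5 = 9.514
ΔM = M_1 − M_2 = 13.159 − (9.514) = 3.645; smaller M is more luminous → Star 2.
L ratio = 10^(0.4 |ΔM|) = 10^1.458 = 28.70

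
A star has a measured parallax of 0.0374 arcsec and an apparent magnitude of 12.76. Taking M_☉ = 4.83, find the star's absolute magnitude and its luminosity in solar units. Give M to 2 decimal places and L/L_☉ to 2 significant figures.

M ≈ 10.62; L/L_☉ ≈ 4.8×10^-3

d = 1/p = 1/0.0374″ = 26.74 pc
M = m − 5 log₁₀ d + 5 = 12.76 − 5·1.4271 + 5 = 10.624
M − M_☉ = 10.624 − 4.83 = 5.794
L/L_☉ = 10^(−0.4 × 5.794) = 4.811×10^-3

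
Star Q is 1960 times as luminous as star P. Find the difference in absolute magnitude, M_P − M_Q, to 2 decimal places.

M_P − M_Q ≈ 8.23

Pogson: ΔM = −2.5 log₁₀(ratio) = −2.5 log₁₀(1960) = −2.5 × 3.2923 = -8.231
Star Q is brighter so has the smaller magnitude: M_P − M_Q is positive.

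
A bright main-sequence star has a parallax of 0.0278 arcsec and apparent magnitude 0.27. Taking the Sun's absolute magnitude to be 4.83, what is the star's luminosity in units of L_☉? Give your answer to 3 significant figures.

L/L_☉ ≈ 863

d = 1/p = 1/0.0278″ = 35.97 pc
M = m − 5 log₁₀ d + 5 = 0.27 − 5·1.5560 + 5 = -2.510
M − M_☉ = -2.510 − 4.83 = -7.340
L/L_☉ = 10^(−0.4 × -7.340) = 862.8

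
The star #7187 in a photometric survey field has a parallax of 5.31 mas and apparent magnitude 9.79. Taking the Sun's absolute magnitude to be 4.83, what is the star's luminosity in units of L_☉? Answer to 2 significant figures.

d = 1/p = 1000/5.31 mas = 188.3 pc
M = m − 5 log₁₀ d + 5 = 9.79 − 5·2.2749 + 5 = 3.415
M − M_☉ = 3.415 − 4.83 = -1.415
L/L_☉ = 10^(−0.4 × -1.415) = 3.680

L/L_☉ ≈ 3.7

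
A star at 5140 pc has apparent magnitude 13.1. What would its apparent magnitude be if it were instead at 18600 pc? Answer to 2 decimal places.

m ≈ 15.89

Flux ∝ 1/d², so Δm = 5 log₁₀(d₂/d₁) = 5 log₁₀(18600/5140) = 2.793
m₂ = m₁ + Δm = 13.1 + (2.793) = 15.893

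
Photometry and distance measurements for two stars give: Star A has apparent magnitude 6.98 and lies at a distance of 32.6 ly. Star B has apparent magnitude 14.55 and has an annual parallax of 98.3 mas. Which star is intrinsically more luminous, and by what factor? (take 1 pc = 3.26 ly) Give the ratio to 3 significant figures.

Star A: d = 32.6 ly / 3.26 = 10.00 pc
Star A: M = m − 5 log₁₀ d + 5 = 6.98 − 5·1.0000 + 5 = 6.980
Star B: p = 98.3 mas = 0.0983″ → d = 1/p = 10.17 pc
Star B: M = m − 5 log₁₀ d + 5 = 14.55 − 5·1.0074 + 5 = 14.513
ΔM = M_A − M_B = 6.980 − (14.513) = -7.533; smaller M is more luminous → Star A.
L ratio = 10^(0.4 |ΔM|) = 10^3.013 = 1031

Star A is more luminous, by a factor of 1030.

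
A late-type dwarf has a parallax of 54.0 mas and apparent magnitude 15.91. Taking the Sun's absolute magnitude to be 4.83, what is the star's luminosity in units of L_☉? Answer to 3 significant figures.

L/L_☉ ≈ 1.27×10^-4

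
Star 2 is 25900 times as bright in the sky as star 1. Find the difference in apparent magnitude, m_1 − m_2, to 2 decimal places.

m_1 − m_2 ≈ 11.03

Pogson: Δm = −2.5 log₁₀(ratio) = −2.5 log₁₀(25900) = −2.5 × 4.4133 = -11.033
Star 2 is brighter so has the smaller magnitude: m_1 − m_2 is positive.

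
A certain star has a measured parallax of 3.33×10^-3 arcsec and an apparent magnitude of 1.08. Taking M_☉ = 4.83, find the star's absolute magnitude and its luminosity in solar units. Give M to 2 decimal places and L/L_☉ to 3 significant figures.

d = 1/p = 1/3.33×10^-3″ = 300.3 pc
M = m − 5 log₁₀ d + 5 = 1.08 − 5·2.4776 + 5 = -6.308
M − M_☉ = -6.308 − 4.83 = -11.138
L/L_☉ = 10^(−0.4 × -11.138) = 28520

M ≈ -6.31; L/L_☉ ≈ 28500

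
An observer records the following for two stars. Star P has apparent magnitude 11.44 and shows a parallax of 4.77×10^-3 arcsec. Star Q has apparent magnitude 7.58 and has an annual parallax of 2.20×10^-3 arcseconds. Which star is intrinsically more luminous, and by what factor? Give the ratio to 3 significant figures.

Star P: d = 1/p = 1/4.77×10^-3″ = 209.6 pc
Star P: M = m − 5 log₁₀ d + 5 = 11.44 − 5·2.3215 + 5 = 4.833
Star Q: d = 1/p = 1/2.20×10^-3″ = 454.5 pc
Star Q: M = m − 5 log₁₀ d + 5 = 7.58 − 5·2.6576 + 5 = -0.708
ΔM = M_P − M_Q = 4.833 − (-0.708) = 5.540; smaller M is more luminous → Star Q.
L ratio = 10^(0.4 |ΔM|) = 10^2.216 = 164.5

Star Q is more luminous, by a factor of 165.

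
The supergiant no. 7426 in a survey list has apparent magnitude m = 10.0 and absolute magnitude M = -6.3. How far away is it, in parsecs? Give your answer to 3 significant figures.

μ = m − M = 16.300
m − M = 5 log₁₀ d − 5
log₁₀ d = (m − M)/5 + 1 = 4.2600
d = 10^4.2600 = 18200 pc

d ≈ 18200 pc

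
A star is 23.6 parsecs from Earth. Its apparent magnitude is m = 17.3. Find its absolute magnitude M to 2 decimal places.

5 log₁₀(d/10 pc) = 5 log₁₀(23.60) − 5 = 1.865
M = m − 5 log₁₀(d/10) = 17.3 − 1.865 = 15.435

M ≈ 15.44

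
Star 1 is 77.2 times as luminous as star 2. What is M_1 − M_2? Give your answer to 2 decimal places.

Pogson: ΔM = −2.5 log₁₀(ratio) = −2.5 log₁₀(77.2) = −2.5 × 1.8876 = -4.719
Star 1 is brighter, so it has the smaller magnitude: the difference is negative.

M_1 − M_2 ≈ -4.72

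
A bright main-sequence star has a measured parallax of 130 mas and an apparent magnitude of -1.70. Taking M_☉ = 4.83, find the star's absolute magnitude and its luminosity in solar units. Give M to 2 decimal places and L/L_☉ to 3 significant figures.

M ≈ -1.13; L/L_☉ ≈ 242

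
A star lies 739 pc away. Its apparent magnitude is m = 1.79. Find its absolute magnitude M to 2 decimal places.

5 log₁₀(d/10 pc) = 5 log₁₀(739.0) − 5 = 9.343
M = m − 5 log₁₀(d/10) = 1.79 − 9.343 = -7.553

M ≈ -7.55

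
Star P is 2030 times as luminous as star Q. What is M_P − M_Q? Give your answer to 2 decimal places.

Pogson: ΔM = −2.5 log₁₀(ratio) = −2.5 log₁₀(2030) = −2.5 × 3.3075 = -8.269
Star P is brighter, so it has the smaller magnitude: the difference is negative.

M_P − M_Q ≈ -8.27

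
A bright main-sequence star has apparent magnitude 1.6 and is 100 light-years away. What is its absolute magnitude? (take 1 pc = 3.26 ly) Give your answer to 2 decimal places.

d = 100 ly / 3.26 = 30.67 pc
5 log₁₀(d/10 pc) = 5 log₁₀(30.67) − 5 = 2.434
M = m − 5 log₁₀(d/10) = 1.6 − 2.434 = -0.834

M ≈ -0.83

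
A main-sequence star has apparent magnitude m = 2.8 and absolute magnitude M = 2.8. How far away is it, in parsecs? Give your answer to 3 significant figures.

μ = m − M = 0.000
m − M = 5 log₁₀ d − 5
log₁₀ d = (m − M)/5 + 1 = 1.0000
d = 10^1.0000 = 10.00 pc

d ≈ 10.0 pc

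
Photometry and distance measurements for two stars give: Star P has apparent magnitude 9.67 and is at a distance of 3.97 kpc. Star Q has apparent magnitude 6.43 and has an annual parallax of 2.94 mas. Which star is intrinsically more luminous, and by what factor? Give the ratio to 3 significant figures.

Star P: d = 3.97 kpc = 3970 pc
Star P: M = m − 5 log₁₀ d + 5 = 9.67 − 5·3.5988 + 5 = -3.324
Star Q: p = 2.94 mas = 2.94×10^-3″ → d = 1/p = 340.1 pc
Star Q: M = m − 5 log₁₀ d + 5 = 6.43 − 5·2.5317 + 5 = -1.228
ΔM = M_P − M_Q = -3.324 − (-1.228) = -2.096; smaller M is more luminous → Star P.
L ratio = 10^(0.4 |ΔM|) = 10^0.838 = 6.891

Star P is more luminous, by a factor of 6.89.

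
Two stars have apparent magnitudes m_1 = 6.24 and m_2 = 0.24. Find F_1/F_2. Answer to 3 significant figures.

Δm = 6.24 − (0.24) = 6.00
Flux ratio = 10^(−0.4 Δm) = 10^(−0.4 × 6.00) = 10^-2.400 = 3.981×10^-3

F_1/F_2 ≈ 3.98×10^-3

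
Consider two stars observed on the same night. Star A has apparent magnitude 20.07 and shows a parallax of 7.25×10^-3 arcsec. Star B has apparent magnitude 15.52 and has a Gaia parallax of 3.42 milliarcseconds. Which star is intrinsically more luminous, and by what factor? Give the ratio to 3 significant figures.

Star B is more luminous, by a factor of 297.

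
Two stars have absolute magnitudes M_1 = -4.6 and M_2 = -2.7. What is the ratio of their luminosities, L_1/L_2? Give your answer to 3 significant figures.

L_1/L_2 ≈ 5.75

ΔM = M_1 − M_2 = -1.9
L_1/L_2 = 10^(−0.4 ΔM) = 10^0.760 = 5.754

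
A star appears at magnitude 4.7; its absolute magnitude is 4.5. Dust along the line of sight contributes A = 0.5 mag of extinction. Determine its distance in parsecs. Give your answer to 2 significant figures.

m − M = 5 log₁₀(d/10 pc) + A  ⇒  4.7 − (4.5) − 0.5 = 5 log₁₀(d/10)
-0.300 = 5 log₁₀(d/10)
log₁₀ d = (m − M − A)/5 + 1 = 0.9400
d = 10^0.9400 = 8.710 pc

d ≈ 8.7 pc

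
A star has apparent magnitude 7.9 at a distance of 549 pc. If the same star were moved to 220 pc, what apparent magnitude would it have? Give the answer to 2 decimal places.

m ≈ 5.91

Flux ∝ 1/d², so Δm = 5 log₁₀(d₂/d₁) = 5 log₁₀(220/549) = -1.986
m₂ = m₁ + Δm = 7.9 + (-1.986) = 5.914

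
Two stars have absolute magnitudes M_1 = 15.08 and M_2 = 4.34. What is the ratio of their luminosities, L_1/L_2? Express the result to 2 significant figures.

ΔM = M_1 − M_2 = 10.74
L_1/L_2 = 10^(−0.4 ΔM) = 10^-4.296 = 5.058×10^-5

L_1/L_2 ≈ 5.1×10^-5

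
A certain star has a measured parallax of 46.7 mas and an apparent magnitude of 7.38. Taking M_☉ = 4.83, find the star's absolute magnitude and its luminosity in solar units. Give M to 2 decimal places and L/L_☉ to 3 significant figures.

M ≈ 5.73; L/L_☉ ≈ 0.438

d = 1/p = 1000/46.7 mas = 21.41 pc
M = m − 5 log₁₀ d + 5 = 7.38 − 5·1.3307 + 5 = 5.727
M − M_☉ = 5.727 − 4.83 = 0.897
L/L_☉ = 10^(−0.4 × 0.897) = 0.4379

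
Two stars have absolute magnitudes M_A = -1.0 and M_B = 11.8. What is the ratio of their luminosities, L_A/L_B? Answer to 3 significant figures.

L_A/L_B ≈ 132000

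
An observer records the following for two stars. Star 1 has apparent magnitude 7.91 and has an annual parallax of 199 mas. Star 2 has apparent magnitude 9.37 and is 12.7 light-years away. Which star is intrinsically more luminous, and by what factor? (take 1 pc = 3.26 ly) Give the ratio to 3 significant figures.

Star 1 is more luminous, by a factor of 6.38.

Star 1: p = 199 mas = 0.199″ → d = 1/p = 5.025 pc
Star 1: M = m − 5 log₁₀ d + 5 = 7.91 − 5·0.7011 + 5 = 9.404
Star 2: d = 12.7 ly / 3.26 = 3.896 pc
Star 2: M = m − 5 log₁₀ d + 5 = 9.37 − 5·0.5906 + 5 = 11.417
ΔM = M_1 − M_2 = 9.404 − (11.417) = -2.013; smaller M is more luminous → Star 1.
L ratio = 10^(0.4 |ΔM|) = 10^0.805 = 6.384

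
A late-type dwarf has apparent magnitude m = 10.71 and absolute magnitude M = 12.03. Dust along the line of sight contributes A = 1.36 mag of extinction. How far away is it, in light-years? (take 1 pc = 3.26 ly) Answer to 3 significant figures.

m − M = 5 log₁₀(d/10 pc) + A  ⇒  10.71 − (12.03) − 1.36 = 5 log₁₀(d/10)
-2.680 = 5 log₁₀(d/10)
log₁₀ d = (m − M − A)/5 + 1 = 0.4640
d = 10^0.4640 = 2.911 pc
= 9.489 ly

d ≈ 9.49 ly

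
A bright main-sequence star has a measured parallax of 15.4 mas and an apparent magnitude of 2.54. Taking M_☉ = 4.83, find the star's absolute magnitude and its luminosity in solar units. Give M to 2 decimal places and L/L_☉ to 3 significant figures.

M ≈ -1.52; L/L_☉ ≈ 348

d = 1/p = 1000/15.4 mas = 64.94 pc
M = m − 5 log₁₀ d + 5 = 2.54 − 5·1.8125 + 5 = -1.522
M − M_☉ = -1.522 − 4.83 = -6.352
L/L_☉ = 10^(−0.4 × -6.352) = 347.5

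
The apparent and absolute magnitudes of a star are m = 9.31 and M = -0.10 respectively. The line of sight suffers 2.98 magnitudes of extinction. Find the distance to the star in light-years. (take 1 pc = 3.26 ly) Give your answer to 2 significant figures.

m − M = 5 log₁₀(d/10 pc) + A  ⇒  9.31 − (-0.10) − 2.98 = 5 log₁₀(d/10)
6.430 = 5 log₁₀(d/10)
log₁₀ d = (m − M − A)/5 + 1 = 2.2860
d = 10^2.2860 = 193.2 pc
= 629.8 ly

d ≈ 630 ly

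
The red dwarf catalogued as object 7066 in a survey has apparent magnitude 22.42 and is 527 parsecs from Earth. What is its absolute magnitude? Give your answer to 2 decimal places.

5 log₁₀(d/10 pc) = 5 log₁₀(527.0) − 5 = 8.609
M = m − 5 log₁₀(d/10) = 22.42 − 8.609 = 13.811

M ≈ 13.81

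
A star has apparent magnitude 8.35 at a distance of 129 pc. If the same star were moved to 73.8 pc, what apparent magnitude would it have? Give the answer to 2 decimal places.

m ≈ 7.14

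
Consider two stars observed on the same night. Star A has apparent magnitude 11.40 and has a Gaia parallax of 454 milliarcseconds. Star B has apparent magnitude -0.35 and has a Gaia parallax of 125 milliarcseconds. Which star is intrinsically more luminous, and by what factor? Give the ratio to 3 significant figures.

Star A: p = 454 mas = 0.454″ → d = 1/p = 2.203 pc
Star A: M = m − 5 log₁₀ d + 5 = 11.40 − 5·0.3429 + 5 = 14.685
Star B: p = 125 mas = 0.125″ → d = 1/p = 8.000 pc
Star B: M = m − 5 log₁₀ d + 5 = -0.35 − 5·0.9031 + 5 = 0.135
ΔM = M_A − M_B = 14.685 − (0.135) = 14.551; smaller M is more luminous → Star B.
L ratio = 10^(0.4 |ΔM|) = 10^5.820 = 661100

Star B is more luminous, by a factor of 661000.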